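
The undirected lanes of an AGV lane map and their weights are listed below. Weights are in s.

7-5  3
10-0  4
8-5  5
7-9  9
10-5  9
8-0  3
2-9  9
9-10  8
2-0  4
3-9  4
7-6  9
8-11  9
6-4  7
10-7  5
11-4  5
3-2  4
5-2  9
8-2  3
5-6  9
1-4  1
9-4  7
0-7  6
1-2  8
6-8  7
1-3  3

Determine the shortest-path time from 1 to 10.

15 s

Candidate routes:
1–4–9–10: 1+7+8 = 16
1–2–0–10: 8+4+4 = 16
1–3–9–10: 3+4+8 = 15
1–3–2–8–0–10: 3+4+3+3+4 = 17
The minimum is 15 s via 1–3–9–10.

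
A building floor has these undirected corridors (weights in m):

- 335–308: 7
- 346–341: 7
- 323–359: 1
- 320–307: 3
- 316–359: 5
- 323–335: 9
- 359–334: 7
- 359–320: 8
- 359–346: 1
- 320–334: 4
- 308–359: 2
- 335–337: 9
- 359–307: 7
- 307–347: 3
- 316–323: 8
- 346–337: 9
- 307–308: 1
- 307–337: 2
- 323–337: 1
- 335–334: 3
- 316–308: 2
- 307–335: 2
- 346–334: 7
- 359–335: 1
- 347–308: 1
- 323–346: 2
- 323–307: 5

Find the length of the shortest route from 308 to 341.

Enumerating some paths:
308–307–337–323–346–341: 1+2+1+2+7 = 13
308–307–335–359–346–341: 1+2+1+1+7 = 12
308–359–346–341: 2+1+7 = 10
308–359–323–346–341: 2+1+2+7 = 12
The minimum is 10 m via 308–359–346–341.

10 m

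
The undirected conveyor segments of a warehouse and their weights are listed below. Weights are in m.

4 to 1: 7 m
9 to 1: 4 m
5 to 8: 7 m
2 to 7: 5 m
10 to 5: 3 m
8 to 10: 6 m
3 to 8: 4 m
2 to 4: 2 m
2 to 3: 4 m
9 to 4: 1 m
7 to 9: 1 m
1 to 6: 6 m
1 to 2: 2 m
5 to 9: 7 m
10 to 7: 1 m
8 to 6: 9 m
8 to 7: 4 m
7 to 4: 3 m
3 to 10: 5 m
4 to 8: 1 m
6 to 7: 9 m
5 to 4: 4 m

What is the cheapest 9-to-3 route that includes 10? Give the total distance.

7 m

Shortest 9→10: 9 → 7 → 10 = 2
Best 10 to 3: 10 → 3 costing 5
Total via 10: 2 + 5 = 7 m.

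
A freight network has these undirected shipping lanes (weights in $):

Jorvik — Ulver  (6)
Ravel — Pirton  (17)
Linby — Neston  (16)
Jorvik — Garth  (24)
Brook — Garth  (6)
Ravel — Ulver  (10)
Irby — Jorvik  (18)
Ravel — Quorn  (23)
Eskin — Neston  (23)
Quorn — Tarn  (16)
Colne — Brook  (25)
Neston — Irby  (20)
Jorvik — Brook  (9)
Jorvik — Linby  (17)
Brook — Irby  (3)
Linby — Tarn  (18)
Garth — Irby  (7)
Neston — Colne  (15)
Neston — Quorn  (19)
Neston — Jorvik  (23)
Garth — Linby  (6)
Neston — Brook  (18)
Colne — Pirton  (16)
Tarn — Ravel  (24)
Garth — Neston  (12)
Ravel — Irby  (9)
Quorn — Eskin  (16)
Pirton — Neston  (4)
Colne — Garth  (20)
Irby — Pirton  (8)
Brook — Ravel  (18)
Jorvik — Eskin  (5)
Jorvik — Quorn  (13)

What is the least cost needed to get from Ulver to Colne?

$40

Settle nodes by increasing distance from Ulver:
Ulver: 0
Jorvik: 6  (via Ulver)
Ravel: 10  (via Ulver)
Eskin: 11  (via Jorvik)
Brook: 15  (via Jorvik)
Irby: 18  (via Brook)
Quorn: 19  (via Jorvik)
Garth: 21  (via Brook)
Linby: 23  (via Jorvik)
Pirton: 26  (via Irby)
Neston: 29  (via Jorvik)
Tarn: 34  (via Ravel)
Colne: 40  (via Brook)
Shortest route: Ulver–Jorvik–Brook–Colne = $40.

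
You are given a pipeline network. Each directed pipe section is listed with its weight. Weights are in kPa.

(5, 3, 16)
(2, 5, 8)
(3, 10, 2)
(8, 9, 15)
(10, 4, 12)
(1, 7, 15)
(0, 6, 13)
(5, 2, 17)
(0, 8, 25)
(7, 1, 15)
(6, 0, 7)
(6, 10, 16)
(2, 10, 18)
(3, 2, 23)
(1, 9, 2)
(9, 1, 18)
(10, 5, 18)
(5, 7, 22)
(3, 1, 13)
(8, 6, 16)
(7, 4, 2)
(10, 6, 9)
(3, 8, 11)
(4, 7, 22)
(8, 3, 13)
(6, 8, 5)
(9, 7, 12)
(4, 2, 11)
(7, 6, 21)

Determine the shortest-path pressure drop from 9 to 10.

Compare a few routes:
9–7–6–10: 12+21+16 = 49
9–7–4–2–10: 12+2+11+18 = 43
9–7–4–2–5–3–10: 12+2+11+8+16+2 = 51
Cheapest is 9–7–4–2–10 at 43 kPa.

43 kPa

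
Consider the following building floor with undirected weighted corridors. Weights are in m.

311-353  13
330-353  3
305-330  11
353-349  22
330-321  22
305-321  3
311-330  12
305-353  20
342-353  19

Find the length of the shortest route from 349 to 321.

Enumerating some paths:
349 - 353 - 305 - 321: 22+20+3 = 45
349 - 353 - 330 - 321: 22+3+22 = 47
349 - 353 - 311 - 330 - 305 - 321: 22+13+12+11+3 = 61
349 - 353 - 330 - 305 - 321: 22+3+11+3 = 39
Cheapest is 349 - 353 - 330 - 305 - 321 at 39 m.

39 m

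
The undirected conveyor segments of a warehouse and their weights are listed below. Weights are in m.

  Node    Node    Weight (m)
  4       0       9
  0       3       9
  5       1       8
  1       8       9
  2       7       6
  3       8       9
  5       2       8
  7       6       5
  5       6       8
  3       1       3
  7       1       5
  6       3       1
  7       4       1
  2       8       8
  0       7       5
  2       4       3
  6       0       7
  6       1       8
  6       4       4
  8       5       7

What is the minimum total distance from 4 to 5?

11 m

Settle nodes by increasing distance from 4:
4: 0
7: 1  (via 4)
2: 3  (via 4)
6: 4  (via 4)
3: 5  (via 6)
0: 6  (via 7)
1: 6  (via 7)
5: 11  (via 2)
Shortest route: 4–2–5 = 11 m.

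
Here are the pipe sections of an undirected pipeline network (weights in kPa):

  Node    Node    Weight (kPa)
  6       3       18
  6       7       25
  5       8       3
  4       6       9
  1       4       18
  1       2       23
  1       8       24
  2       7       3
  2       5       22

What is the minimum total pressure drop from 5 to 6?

50 kPa

Running Dijkstra from 5:
5: 0
8: 3  (via 5)
2: 22  (via 5)
7: 25  (via 2)
1: 27  (via 8)
4: 45  (via 1)
6: 50  (via 7)
Shortest route: 5–2–7–6 = 50 kPa.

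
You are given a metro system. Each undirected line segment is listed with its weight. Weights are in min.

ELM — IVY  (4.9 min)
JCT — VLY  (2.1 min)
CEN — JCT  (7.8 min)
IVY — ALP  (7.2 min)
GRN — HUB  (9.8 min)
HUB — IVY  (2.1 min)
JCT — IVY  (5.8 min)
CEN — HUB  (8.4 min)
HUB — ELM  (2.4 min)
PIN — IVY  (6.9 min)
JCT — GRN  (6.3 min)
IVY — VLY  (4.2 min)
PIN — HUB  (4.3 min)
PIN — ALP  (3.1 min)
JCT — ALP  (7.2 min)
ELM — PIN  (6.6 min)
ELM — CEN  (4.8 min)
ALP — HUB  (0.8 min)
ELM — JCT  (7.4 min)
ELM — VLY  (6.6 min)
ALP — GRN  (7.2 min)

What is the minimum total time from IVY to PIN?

Settle nodes by increasing distance from IVY:
IVY: 0
HUB: 2.1  (via IVY)
ALP: 2.9  (via HUB)
VLY: 4.2  (via IVY)
ELM: 4.5  (via HUB)
JCT: 5.8  (via IVY)
PIN: 6  (via ALP)
Shortest route: IVY–HUB–ALP–PIN = 6 min.

6 min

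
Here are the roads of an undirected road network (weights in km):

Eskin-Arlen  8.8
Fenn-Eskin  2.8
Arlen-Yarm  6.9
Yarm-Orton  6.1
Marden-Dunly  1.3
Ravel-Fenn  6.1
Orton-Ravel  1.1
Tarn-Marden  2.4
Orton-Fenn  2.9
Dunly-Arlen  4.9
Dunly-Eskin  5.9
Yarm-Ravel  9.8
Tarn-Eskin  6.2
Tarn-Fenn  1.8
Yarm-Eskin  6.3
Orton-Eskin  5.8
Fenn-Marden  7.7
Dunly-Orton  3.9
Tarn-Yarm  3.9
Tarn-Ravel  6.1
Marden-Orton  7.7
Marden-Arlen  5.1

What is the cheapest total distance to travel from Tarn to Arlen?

7.5 km

Candidate routes:
Tarn–Marden–Arlen: 2.4+5.1 = 7.5
Tarn–Marden–Dunly–Arlen: 2.4+1.3+4.9 = 8.6
Tarn–Yarm–Arlen: 3.9+6.9 = 10.8
Tarn–Fenn–Eskin–Arlen: 1.8+2.8+8.8 = 13.4
The minimum is 7.5 km via Tarn–Marden–Arlen.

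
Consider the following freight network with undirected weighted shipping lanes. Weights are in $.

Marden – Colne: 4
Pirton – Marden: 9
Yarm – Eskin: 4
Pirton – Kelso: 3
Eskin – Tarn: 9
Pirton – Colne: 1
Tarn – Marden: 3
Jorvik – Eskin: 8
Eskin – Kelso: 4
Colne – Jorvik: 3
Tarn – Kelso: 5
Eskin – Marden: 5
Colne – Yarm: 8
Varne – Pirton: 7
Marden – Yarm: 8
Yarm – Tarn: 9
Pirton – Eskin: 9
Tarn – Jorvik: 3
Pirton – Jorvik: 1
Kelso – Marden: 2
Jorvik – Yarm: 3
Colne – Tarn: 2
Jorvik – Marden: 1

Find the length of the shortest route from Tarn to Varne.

$10

Shortest distances from Tarn:
Tarn: 0
Colne: 2  (via Tarn)
Pirton: 3  (via Colne)
Jorvik: 3  (via Tarn)
Marden: 3  (via Tarn)
Kelso: 5  (via Tarn)
Yarm: 6  (via Jorvik)
Eskin: 8  (via Marden)
Varne: 10  (via Pirton)
Shortest route: Tarn–Colne–Pirton–Varne = $10.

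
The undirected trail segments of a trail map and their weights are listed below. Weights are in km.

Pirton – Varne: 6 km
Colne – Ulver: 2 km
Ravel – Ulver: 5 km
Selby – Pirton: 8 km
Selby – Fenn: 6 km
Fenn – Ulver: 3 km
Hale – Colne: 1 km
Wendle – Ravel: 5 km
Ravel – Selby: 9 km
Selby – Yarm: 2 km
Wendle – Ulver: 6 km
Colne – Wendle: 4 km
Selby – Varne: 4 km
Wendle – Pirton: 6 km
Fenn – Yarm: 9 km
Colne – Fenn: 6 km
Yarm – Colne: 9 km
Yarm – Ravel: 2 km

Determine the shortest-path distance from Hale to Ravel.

Settle nodes by increasing distance from Hale:
Hale: 0
Colne: 1  (via Hale)
Ulver: 3  (via Colne)
Wendle: 5  (via Colne)
Fenn: 6  (via Ulver)
Ravel: 8  (via Ulver)
Shortest route: Hale → Colne → Ulver → Ravel = 8 km.

8 km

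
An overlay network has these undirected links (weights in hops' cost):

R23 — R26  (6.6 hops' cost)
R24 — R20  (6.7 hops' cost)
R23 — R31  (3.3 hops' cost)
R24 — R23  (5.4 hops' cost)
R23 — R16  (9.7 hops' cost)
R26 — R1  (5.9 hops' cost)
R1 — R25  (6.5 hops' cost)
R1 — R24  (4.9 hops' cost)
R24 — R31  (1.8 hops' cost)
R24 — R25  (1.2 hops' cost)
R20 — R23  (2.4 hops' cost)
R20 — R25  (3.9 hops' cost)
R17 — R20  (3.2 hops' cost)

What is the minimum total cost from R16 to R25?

Candidate routes:
R16 - R23 - R31 - R24 - R20 - R25: 9.7+3.3+1.8+6.7+3.9 = 25.4
R16 - R23 - R24 - R25: 9.7+5.4+1.2 = 16.3
R16 - R23 - R20 - R25: 9.7+2.4+3.9 = 16
R16 - R23 - R20 - R24 - R25: 9.7+2.4+6.7+1.2 = 20
Cheapest is R16 - R23 - R20 - R25 at 16 hops' cost.

16 hops' cost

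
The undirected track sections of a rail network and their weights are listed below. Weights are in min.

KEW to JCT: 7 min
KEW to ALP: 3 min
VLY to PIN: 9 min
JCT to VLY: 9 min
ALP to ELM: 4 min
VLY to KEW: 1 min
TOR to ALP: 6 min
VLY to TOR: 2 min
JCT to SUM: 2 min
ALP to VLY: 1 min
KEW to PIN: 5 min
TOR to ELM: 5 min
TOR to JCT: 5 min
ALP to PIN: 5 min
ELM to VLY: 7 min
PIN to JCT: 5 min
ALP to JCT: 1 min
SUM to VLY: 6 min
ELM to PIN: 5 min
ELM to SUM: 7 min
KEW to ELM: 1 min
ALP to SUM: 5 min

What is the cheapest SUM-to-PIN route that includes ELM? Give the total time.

Shortest SUM→ELM: SUM–JCT–ALP–VLY–KEW–ELM = 6
Shortest ELM→PIN: ELM–PIN = 5
Total via ELM: 6 + 5 = 11 min.

11 min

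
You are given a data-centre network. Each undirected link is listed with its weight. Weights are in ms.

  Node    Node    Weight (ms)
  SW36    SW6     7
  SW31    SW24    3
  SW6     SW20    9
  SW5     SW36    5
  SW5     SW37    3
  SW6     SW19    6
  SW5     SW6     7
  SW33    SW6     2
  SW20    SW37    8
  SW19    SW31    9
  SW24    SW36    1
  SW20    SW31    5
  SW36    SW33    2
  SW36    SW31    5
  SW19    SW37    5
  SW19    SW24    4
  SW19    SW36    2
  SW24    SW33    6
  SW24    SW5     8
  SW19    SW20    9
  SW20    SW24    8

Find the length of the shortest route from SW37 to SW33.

9 ms

Running Dijkstra from SW37:
SW37: 0
SW5: 3  (via SW37)
SW19: 5  (via SW37)
SW36: 7  (via SW19)
SW24: 8  (via SW36)
SW20: 8  (via SW37)
SW33: 9  (via SW36)
Shortest route: SW37–SW19–SW36–SW33 = 9 ms.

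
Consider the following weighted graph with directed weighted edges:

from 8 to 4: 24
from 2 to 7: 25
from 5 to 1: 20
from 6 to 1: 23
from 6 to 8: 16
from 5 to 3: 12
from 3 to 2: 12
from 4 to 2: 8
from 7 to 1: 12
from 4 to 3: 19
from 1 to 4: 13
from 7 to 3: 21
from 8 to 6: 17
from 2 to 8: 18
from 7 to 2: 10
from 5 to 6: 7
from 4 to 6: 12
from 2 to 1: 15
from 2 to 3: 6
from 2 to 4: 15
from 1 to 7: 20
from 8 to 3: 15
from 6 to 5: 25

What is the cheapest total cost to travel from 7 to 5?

62

Enumerating some paths:
7–3–2–4–6–5: 21+12+15+12+25 = 85
7–2–1–4–6–5: 10+15+13+12+25 = 75
7–2–4–6–5: 10+15+12+25 = 62
7–2–8–6–5: 10+18+17+25 = 70
Cheapest is 7–2–4–6–5 at 62.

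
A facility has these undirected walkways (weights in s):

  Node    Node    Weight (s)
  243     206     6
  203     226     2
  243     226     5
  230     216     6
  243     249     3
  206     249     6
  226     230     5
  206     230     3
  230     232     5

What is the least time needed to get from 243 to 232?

Settle nodes by increasing distance from 243:
243: 0
249: 3  (via 243)
226: 5  (via 243)
206: 6  (via 243)
203: 7  (via 226)
230: 9  (via 206)
232: 14  (via 230)
Shortest route: 243 → 206 → 230 → 232 = 14 s.

14 s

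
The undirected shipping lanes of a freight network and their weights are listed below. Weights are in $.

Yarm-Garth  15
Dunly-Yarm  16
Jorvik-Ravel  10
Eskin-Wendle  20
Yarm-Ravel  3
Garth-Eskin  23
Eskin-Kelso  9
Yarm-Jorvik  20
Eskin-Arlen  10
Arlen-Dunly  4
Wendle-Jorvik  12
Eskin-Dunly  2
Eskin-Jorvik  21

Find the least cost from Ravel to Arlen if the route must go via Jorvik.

$37

Shortest Ravel→Jorvik: Ravel → Jorvik = 10
Best Jorvik to Arlen: Jorvik → Eskin → Dunly → Arlen costing 27
Total via Jorvik: 10 + 27 = $37.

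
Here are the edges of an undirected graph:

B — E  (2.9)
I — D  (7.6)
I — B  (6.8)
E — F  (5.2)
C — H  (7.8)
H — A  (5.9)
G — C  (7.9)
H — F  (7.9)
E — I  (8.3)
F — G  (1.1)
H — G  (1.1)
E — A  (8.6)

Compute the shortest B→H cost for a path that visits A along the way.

17.4

Best B to A: B–E–A costing 11.5
Best A to H: A–H costing 5.9
Total via A: 11.5 + 5.9 = 17.4.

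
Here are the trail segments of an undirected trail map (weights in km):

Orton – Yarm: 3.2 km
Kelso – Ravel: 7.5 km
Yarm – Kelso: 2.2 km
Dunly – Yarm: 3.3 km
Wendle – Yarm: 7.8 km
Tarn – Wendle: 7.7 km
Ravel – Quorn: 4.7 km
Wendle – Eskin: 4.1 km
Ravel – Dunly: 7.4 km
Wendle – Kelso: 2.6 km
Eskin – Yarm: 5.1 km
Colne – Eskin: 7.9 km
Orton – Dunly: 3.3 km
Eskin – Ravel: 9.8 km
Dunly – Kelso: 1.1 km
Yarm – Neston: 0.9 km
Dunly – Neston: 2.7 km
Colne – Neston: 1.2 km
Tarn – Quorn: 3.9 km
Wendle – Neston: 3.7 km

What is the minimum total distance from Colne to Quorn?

Running Dijkstra from Colne:
Colne: 0
Neston: 1.2  (via Colne)
Yarm: 2.1  (via Neston)
Dunly: 3.9  (via Neston)
Kelso: 4.3  (via Yarm)
Wendle: 4.9  (via Neston)
Orton: 5.3  (via Yarm)
Eskin: 7.2  (via Yarm)
Ravel: 11.3  (via Dunly)
Tarn: 12.6  (via Wendle)
Quorn: 16  (via Ravel)
Shortest route: Colne–Neston–Dunly–Ravel–Quorn = 16 km.

16 km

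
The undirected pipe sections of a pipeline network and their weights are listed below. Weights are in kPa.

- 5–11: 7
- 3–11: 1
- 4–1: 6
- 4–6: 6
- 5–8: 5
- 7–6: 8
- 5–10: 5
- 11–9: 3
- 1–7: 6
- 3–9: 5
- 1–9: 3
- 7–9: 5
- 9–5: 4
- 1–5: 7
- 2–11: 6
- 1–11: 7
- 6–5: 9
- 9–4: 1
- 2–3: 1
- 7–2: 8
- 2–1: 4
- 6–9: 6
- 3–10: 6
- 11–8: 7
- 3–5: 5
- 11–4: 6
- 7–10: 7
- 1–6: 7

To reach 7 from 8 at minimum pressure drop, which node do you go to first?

5

Compare a few routes:
8–11–9–7: 7+3+5 = 15
8–5–9–7: 5+4+5 = 14
Cheapest is 8–5–9–7 at 14 kPa.
So from 8 the first move is to 5.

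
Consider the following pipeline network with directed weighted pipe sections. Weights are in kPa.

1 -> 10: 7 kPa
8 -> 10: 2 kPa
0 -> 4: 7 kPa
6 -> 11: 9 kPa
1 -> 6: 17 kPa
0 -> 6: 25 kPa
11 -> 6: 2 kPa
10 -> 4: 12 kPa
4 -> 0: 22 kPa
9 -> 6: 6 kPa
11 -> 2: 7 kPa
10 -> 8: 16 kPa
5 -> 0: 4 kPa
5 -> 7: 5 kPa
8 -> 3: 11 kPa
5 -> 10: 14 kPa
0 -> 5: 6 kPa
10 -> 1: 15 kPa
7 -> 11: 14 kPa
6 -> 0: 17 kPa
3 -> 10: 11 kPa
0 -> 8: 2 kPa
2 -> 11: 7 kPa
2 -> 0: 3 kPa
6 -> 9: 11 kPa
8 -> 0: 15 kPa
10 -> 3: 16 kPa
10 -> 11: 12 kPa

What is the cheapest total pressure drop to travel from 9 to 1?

42 kPa

Shortest distances from 9:
9: 0
6: 6  (via 9)
11: 15  (via 6)
2: 22  (via 11)
0: 23  (via 6)
8: 25  (via 0)
10: 27  (via 8)
5: 29  (via 0)
4: 30  (via 0)
7: 34  (via 5)
3: 36  (via 8)
1: 42  (via 10)
Shortest route: 9–6–0–8–10–1 = 42 kPa.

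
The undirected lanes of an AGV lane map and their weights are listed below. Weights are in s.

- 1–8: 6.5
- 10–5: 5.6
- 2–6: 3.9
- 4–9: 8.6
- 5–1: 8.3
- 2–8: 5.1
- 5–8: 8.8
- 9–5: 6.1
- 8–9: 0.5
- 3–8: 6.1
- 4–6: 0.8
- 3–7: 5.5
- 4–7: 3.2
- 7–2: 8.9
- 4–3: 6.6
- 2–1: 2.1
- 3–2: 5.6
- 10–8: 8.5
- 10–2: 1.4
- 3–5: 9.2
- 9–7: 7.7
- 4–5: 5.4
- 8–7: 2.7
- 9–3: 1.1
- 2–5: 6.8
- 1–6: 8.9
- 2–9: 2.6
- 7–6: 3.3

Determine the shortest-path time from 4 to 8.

Compare a few routes:
4 - 7 - 8: 3.2+2.7 = 5.9
4 - 6 - 7 - 8: 0.8+3.3+2.7 = 6.8
Cheapest is 4 - 7 - 8 at 5.9 s.

5.9 s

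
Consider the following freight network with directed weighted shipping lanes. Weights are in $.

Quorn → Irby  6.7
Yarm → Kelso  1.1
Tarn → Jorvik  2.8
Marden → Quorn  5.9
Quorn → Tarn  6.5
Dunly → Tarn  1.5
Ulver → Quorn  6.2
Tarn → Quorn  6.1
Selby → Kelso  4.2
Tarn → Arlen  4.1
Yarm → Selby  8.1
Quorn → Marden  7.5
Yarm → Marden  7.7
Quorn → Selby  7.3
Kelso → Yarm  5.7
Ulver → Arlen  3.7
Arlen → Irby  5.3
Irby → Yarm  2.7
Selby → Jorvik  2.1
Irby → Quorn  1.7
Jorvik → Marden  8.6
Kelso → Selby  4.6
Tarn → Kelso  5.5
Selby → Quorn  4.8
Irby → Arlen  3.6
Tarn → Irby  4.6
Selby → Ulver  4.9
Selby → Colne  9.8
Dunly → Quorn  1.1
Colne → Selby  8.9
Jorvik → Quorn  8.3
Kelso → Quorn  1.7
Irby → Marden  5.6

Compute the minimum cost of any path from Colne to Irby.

Candidate routes:
Colne - Selby - Kelso - Quorn - Irby: 8.9+4.2+1.7+6.7 = 21.5
Colne - Selby - Quorn - Irby: 8.9+4.8+6.7 = 20.4
Cheapest is Colne - Selby - Quorn - Irby at $20.4.

$20.4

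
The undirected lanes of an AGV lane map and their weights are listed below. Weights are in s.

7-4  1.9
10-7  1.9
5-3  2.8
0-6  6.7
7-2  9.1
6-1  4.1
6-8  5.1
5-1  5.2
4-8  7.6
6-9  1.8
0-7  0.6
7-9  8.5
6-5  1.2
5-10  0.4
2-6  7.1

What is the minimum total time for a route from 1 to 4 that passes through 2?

Shortest 1→2: 1 → 6 → 2 = 11.2
Best 2 to 4: 2 → 7 → 4 costing 11
Total via 2: 11.2 + 11 = 22.2 s.

22.2 s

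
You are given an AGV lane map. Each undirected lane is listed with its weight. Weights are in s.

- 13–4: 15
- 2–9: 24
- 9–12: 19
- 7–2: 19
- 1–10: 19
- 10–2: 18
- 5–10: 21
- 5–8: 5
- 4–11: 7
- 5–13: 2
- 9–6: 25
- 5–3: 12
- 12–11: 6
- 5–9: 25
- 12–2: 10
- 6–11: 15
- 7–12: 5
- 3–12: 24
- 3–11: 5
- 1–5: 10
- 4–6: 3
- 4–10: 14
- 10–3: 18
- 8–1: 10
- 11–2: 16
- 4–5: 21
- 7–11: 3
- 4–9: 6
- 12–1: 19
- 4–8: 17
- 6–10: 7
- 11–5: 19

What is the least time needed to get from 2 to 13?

35 s

Compare a few routes:
2 - 12 - 7 - 11 - 3 - 5 - 13: 10+5+3+5+12+2 = 37
2 - 11 - 3 - 5 - 13: 16+5+12+2 = 35
Cheapest is 2 - 11 - 3 - 5 - 13 at 35 s.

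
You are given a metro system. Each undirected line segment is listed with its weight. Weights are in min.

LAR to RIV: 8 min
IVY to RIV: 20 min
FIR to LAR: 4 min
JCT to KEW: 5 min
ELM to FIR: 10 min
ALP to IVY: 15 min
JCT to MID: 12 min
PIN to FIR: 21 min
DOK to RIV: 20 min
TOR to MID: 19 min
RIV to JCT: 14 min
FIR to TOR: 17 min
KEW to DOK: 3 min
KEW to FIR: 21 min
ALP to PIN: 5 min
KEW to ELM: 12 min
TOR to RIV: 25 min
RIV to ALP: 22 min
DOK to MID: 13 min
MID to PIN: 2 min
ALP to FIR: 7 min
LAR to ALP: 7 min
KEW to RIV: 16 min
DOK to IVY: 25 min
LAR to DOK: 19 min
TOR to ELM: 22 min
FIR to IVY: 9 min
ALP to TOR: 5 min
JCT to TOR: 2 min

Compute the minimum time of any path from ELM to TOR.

19 min

Settle nodes by increasing distance from ELM:
ELM: 0
FIR: 10  (via ELM)
KEW: 12  (via ELM)
LAR: 14  (via FIR)
DOK: 15  (via KEW)
JCT: 17  (via KEW)
ALP: 17  (via FIR)
TOR: 19  (via JCT)
Shortest route: ELM–KEW–JCT–TOR = 19 min.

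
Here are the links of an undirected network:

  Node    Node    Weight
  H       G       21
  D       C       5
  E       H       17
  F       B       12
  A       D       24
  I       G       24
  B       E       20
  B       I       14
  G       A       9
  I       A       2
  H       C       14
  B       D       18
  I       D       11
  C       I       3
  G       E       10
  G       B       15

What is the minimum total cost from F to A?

28

Settle nodes by increasing distance from F:
F: 0
B: 12  (via F)
I: 26  (via B)
G: 27  (via B)
A: 28  (via I)
Shortest route: F → B → I → A = 28.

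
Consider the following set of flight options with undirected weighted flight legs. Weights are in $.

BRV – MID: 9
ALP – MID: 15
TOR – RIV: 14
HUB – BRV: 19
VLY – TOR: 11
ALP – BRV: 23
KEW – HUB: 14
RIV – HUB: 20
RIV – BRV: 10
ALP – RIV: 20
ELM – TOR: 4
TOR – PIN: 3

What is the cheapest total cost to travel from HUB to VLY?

Settle nodes by increasing distance from HUB:
HUB: 0
KEW: 14  (via HUB)
BRV: 19  (via HUB)
RIV: 20  (via HUB)
MID: 28  (via BRV)
TOR: 34  (via RIV)
PIN: 37  (via TOR)
ELM: 38  (via TOR)
ALP: 40  (via RIV)
VLY: 45  (via TOR)
Shortest route: HUB–RIV–TOR–VLY = $45.

$45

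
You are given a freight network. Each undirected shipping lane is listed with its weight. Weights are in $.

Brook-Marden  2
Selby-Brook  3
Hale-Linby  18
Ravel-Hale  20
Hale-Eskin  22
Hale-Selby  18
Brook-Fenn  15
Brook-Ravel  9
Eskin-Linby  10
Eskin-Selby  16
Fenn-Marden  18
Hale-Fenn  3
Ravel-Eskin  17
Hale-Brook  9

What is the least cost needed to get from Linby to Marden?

$29

Shortest distances from Linby:
Linby: 0
Eskin: 10  (via Linby)
Hale: 18  (via Linby)
Fenn: 21  (via Hale)
Selby: 26  (via Eskin)
Ravel: 27  (via Eskin)
Brook: 27  (via Hale)
Marden: 29  (via Brook)
Shortest route: Linby–Hale–Brook–Marden = $29.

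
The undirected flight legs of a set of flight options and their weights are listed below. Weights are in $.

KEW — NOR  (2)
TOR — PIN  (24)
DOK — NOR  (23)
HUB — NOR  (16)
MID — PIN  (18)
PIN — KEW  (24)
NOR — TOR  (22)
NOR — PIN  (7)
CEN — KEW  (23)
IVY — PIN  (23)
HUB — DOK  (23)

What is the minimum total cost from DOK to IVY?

Candidate routes:
DOK - NOR - PIN - IVY: 23+7+23 = 53
DOK - HUB - NOR - PIN - IVY: 23+16+7+23 = 69
Cheapest is DOK - NOR - PIN - IVY at $53.

$53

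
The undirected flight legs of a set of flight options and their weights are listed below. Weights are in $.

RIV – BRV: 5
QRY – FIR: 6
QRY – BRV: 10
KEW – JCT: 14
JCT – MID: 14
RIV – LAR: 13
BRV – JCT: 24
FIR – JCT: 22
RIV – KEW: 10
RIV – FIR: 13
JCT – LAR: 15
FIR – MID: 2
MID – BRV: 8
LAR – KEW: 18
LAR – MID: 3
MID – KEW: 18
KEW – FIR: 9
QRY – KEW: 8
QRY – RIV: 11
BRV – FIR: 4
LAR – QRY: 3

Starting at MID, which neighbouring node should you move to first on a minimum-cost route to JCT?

Enumerating some paths:
MID - LAR - JCT: 3+15 = 18
MID - JCT: 14 = 14
Cheapest is MID - JCT at $14.
So from MID the first move is to JCT.

JCT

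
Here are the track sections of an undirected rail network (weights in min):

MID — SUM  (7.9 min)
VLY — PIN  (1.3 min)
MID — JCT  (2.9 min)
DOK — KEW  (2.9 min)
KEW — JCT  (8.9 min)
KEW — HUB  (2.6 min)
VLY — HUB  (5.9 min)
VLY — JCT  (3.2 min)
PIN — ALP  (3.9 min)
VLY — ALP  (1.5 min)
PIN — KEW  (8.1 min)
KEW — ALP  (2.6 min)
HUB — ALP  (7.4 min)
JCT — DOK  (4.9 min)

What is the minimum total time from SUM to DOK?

Compare a few routes:
SUM - MID - JCT - VLY - ALP - KEW - DOK: 7.9+2.9+3.2+1.5+2.6+2.9 = 21
SUM - MID - JCT - KEW - DOK: 7.9+2.9+8.9+2.9 = 22.6
SUM - MID - JCT - DOK: 7.9+2.9+4.9 = 15.7
The minimum is 15.7 min via SUM - MID - JCT - DOK.

15.7 min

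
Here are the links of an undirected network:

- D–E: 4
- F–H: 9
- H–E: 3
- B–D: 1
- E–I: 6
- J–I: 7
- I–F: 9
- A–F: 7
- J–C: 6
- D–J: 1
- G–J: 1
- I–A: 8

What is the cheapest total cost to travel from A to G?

16

Enumerating some paths:
A–I–E–D–J–G: 8+6+4+1+1 = 20
A–F–I–J–G: 7+9+7+1 = 24
A–I–J–G: 8+7+1 = 16
The minimum is 16 via A–I–J–G.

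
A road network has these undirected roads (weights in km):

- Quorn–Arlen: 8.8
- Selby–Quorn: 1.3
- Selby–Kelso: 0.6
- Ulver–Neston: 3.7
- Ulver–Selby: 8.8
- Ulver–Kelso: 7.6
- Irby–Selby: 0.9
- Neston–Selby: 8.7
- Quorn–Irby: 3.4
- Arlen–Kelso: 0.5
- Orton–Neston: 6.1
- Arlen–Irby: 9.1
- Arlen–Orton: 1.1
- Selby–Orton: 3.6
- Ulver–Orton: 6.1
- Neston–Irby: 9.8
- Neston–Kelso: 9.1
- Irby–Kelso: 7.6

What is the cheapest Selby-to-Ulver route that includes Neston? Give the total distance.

Shortest Selby→Neston: Selby → Kelso → Arlen → Orton → Neston = 8.3
Shortest Neston→Ulver: Neston → Ulver = 3.7
Total via Neston: 8.3 + 3.7 = 12 km.

12 km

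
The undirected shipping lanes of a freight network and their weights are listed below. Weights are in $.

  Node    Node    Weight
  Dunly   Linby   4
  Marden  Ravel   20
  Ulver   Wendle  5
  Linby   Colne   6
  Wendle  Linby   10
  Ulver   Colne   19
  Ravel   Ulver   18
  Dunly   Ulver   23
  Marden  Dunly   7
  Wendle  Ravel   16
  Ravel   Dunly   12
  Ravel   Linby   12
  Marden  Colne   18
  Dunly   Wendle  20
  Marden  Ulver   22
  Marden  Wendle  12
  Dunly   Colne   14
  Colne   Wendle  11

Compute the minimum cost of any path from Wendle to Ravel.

$16

Running Dijkstra from Wendle:
Wendle: 0
Ulver: 5  (via Wendle)
Linby: 10  (via Wendle)
Colne: 11  (via Wendle)
Marden: 12  (via Wendle)
Dunly: 14  (via Linby)
Ravel: 16  (via Wendle)
Shortest route: Wendle → Ravel = $16.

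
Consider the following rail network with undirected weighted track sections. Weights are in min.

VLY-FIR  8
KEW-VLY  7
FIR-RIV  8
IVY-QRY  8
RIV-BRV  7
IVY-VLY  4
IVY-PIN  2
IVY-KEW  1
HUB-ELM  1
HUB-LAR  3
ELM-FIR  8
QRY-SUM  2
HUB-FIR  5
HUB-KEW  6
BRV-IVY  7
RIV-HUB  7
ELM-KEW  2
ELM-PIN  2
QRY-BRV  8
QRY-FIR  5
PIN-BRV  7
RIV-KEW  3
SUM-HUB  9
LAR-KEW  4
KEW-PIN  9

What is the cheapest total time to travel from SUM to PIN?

Enumerating some paths:
SUM → HUB → ELM → PIN: 9+1+2 = 12
SUM → QRY → IVY → KEW → ELM → PIN: 2+8+1+2+2 = 15
SUM → QRY → FIR → HUB → ELM → PIN: 2+5+5+1+2 = 15
SUM → HUB → ELM → KEW → IVY → PIN: 9+1+2+1+2 = 15
Cheapest is SUM → HUB → ELM → PIN at 12 min.

12 min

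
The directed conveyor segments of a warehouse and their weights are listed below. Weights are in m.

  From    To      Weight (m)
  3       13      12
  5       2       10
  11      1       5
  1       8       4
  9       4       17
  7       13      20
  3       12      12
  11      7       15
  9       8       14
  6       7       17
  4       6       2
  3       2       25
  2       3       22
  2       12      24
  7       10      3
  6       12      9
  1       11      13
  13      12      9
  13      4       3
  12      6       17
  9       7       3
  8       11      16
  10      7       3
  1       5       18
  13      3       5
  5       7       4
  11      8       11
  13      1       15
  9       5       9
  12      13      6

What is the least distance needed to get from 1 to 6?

47 m

Compare a few routes:
1 → 5 → 7 → 13 → 4 → 6: 18+4+20+3+2 = 47
1 → 11 → 7 → 13 → 4 → 6: 13+15+20+3+2 = 53
The minimum is 47 m via 1 → 5 → 7 → 13 → 4 → 6.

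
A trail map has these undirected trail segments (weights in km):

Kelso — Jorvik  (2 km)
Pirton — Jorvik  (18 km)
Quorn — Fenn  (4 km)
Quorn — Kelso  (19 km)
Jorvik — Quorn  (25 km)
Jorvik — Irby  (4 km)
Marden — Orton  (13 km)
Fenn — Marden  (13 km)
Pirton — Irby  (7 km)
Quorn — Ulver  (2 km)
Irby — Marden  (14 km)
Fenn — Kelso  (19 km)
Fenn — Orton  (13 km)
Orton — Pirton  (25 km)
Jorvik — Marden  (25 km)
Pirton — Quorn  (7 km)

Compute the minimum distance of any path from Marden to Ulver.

19 km

Running Dijkstra from Marden:
Marden: 0
Fenn: 13  (via Marden)
Orton: 13  (via Marden)
Irby: 14  (via Marden)
Quorn: 17  (via Fenn)
Jorvik: 18  (via Irby)
Ulver: 19  (via Quorn)
Shortest route: Marden → Fenn → Quorn → Ulver = 19 km.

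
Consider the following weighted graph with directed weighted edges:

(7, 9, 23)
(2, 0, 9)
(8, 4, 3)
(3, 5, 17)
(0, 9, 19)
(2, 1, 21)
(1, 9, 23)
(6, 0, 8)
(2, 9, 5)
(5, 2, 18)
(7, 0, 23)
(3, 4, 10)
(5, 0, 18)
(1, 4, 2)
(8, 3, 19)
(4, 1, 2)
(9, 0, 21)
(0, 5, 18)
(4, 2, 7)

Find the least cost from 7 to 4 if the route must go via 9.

103

Shortest 7→9: 7 → 9 = 23
Best 9 to 4: 9 → 0 → 5 → 2 → 1 → 4 costing 80
Total via 9: 23 + 80 = 103.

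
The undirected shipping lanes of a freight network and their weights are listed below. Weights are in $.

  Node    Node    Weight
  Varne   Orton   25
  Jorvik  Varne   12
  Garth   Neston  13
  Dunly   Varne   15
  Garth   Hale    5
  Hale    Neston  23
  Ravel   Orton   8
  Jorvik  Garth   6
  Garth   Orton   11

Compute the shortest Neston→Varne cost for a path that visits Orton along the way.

$49

Best Neston to Orton: Neston → Garth → Orton costing 24
Shortest Orton→Varne: Orton → Varne = 25
Total via Orton: 24 + 25 = $49.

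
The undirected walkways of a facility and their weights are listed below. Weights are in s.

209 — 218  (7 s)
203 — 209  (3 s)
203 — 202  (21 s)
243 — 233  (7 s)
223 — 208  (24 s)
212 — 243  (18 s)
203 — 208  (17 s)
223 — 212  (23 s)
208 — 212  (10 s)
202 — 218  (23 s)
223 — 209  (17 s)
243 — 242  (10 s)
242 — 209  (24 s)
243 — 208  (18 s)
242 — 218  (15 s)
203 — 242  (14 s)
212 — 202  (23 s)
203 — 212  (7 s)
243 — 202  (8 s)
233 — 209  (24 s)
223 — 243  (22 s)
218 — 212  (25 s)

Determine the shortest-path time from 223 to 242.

Compare a few routes:
223 - 209 - 242: 17+24 = 41
223 - 209 - 203 - 242: 17+3+14 = 34
223 - 243 - 242: 22+10 = 32
223 - 209 - 218 - 242: 17+7+15 = 39
The minimum is 32 s via 223 - 243 - 242.

32 s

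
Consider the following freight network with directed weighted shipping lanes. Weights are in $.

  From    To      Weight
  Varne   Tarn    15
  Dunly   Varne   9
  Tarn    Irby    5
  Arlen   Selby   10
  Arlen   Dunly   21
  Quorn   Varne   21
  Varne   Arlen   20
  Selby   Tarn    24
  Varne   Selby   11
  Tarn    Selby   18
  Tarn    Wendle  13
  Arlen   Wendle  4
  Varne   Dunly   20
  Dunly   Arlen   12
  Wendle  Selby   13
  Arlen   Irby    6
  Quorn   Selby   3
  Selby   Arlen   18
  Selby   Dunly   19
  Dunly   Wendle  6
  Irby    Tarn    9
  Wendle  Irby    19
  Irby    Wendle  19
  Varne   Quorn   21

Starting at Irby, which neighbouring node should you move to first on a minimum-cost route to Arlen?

Compare a few routes:
Irby - Tarn - Selby - Dunly - Arlen: 9+18+19+12 = 58
Irby - Tarn - Wendle - Selby - Arlen: 9+13+13+18 = 53
Irby - Wendle - Selby - Arlen: 19+13+18 = 50
Irby - Tarn - Selby - Arlen: 9+18+18 = 45
Cheapest is Irby - Tarn - Selby - Arlen at $45.
So from Irby the first move is to Tarn.

Tarn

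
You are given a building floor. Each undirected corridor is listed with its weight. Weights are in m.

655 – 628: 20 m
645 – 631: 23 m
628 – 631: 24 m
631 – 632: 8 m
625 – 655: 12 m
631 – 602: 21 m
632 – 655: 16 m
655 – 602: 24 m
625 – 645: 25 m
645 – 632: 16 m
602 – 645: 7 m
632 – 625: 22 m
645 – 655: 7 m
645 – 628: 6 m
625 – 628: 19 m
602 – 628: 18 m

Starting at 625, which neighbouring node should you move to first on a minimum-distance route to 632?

632

Compare a few routes:
625 - 655 - 645 - 632: 12+7+16 = 35
625 - 632: 22 = 22
625 - 655 - 632: 12+16 = 28
625 - 628 - 645 - 632: 19+6+16 = 41
Cheapest is 625 - 632 at 22 m.
So from 625 the first move is to 632.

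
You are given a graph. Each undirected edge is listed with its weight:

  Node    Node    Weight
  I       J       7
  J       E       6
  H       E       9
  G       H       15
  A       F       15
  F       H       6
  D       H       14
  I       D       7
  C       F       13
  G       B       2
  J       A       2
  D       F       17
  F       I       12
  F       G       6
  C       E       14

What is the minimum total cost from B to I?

20

Settle nodes by increasing distance from B:
B: 0
G: 2  (via B)
F: 8  (via G)
H: 14  (via F)
I: 20  (via F)
Shortest route: B–G–F–I = 20.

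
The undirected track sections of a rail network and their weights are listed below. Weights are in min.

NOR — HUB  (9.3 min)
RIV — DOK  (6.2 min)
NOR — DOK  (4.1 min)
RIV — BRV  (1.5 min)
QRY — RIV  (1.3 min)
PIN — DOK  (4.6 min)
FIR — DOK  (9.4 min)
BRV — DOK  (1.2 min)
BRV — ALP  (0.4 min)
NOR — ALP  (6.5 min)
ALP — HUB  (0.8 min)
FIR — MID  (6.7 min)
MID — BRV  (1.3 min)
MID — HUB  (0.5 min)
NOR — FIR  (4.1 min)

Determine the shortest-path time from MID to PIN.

Enumerating some paths:
MID–BRV–RIV–DOK–PIN: 1.3+1.5+6.2+4.6 = 13.6
MID–HUB–ALP–BRV–DOK–PIN: 0.5+0.8+0.4+1.2+4.6 = 7.5
MID–BRV–DOK–PIN: 1.3+1.2+4.6 = 7.1
Cheapest is MID–BRV–DOK–PIN at 7.1 min.

7.1 min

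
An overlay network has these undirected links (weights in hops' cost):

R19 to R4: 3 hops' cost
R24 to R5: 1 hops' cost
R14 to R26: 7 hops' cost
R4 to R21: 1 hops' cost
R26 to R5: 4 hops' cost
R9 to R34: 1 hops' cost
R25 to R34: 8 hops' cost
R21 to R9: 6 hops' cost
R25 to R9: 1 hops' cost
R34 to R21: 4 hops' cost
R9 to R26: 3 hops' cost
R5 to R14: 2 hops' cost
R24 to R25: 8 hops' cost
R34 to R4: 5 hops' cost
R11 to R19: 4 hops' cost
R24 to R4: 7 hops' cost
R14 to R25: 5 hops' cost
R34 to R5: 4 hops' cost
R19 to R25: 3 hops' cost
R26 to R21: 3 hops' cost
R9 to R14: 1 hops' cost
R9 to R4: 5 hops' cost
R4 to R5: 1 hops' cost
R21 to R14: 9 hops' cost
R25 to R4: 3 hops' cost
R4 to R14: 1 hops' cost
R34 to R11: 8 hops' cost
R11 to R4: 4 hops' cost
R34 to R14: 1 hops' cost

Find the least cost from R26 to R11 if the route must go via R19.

11 hops' cost

Best R26 to R19: R26 → R9 → R25 → R19 costing 7
Best R19 to R11: R19 → R11 costing 4
Total via R19: 7 + 4 = 11 hops' cost.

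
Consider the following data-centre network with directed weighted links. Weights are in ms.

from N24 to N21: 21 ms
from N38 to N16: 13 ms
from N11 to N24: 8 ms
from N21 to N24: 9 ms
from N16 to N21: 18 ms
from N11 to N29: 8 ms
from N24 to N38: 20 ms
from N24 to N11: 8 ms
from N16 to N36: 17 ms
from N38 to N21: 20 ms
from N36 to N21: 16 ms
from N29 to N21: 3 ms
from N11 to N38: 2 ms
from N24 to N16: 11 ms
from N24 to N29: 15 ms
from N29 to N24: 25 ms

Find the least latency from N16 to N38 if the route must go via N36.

Shortest N16→N36: N16 → N36 = 17
Shortest N36→N38: N36 → N21 → N24 → N11 → N38 = 35
Total via N36: 17 + 35 = 52 ms.

52 ms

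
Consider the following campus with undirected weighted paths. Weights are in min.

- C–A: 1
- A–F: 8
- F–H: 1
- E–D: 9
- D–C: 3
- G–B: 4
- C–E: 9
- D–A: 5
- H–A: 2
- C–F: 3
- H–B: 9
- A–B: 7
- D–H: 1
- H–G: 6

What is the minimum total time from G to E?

Enumerating some paths:
G–H–D–E: 6+1+9 = 16
G–H–D–C–E: 6+1+3+9 = 19
G–H–A–C–E: 6+2+1+9 = 18
The minimum is 16 min via G–H–D–E.

16 min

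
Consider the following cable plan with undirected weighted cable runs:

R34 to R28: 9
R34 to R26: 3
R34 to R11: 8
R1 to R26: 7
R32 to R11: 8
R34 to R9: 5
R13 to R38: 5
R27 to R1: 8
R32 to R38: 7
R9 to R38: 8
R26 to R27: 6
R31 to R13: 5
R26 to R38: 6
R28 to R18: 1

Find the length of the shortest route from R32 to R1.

20

Shortest distances from R32:
R32: 0
R38: 7  (via R32)
R11: 8  (via R32)
R13: 12  (via R38)
R26: 13  (via R38)
R9: 15  (via R38)
R34: 16  (via R11)
R31: 17  (via R13)
R27: 19  (via R26)
R1: 20  (via R26)
Shortest route: R32 → R38 → R26 → R1 = 20.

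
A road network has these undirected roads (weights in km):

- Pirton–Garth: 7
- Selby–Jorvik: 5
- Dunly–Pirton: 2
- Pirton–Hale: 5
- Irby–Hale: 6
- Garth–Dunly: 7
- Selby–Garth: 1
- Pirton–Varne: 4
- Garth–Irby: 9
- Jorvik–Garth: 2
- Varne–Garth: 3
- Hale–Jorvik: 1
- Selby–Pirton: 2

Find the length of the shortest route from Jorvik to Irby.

Compare a few routes:
Jorvik → Hale → Irby: 1+6 = 7
Jorvik → Selby → Garth → Irby: 5+1+9 = 15
Jorvik → Garth → Irby: 2+9 = 11
The minimum is 7 km via Jorvik → Hale → Irby.

7 km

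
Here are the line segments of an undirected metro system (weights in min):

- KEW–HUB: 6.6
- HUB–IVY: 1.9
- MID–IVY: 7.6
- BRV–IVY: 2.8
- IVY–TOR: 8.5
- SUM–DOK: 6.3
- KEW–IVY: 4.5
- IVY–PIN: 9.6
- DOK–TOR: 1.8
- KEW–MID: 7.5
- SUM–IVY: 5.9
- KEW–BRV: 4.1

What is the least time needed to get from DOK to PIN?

Candidate routes:
DOK–TOR–IVY–PIN: 1.8+8.5+9.6 = 19.9
DOK–SUM–IVY–PIN: 6.3+5.9+9.6 = 21.8
The minimum is 19.9 min via DOK–TOR–IVY–PIN.

19.9 min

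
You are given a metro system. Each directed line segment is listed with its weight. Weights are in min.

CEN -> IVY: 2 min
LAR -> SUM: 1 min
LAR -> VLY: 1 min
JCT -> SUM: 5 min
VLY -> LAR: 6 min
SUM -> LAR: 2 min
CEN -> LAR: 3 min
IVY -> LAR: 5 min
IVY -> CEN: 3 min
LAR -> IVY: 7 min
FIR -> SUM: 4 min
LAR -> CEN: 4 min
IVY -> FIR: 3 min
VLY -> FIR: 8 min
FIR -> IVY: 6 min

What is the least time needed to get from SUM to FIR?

Candidate routes:
SUM–LAR–IVY–FIR: 2+7+3 = 12
SUM–LAR–VLY–FIR: 2+1+8 = 11
Cheapest is SUM–LAR–VLY–FIR at 11 min.

11 min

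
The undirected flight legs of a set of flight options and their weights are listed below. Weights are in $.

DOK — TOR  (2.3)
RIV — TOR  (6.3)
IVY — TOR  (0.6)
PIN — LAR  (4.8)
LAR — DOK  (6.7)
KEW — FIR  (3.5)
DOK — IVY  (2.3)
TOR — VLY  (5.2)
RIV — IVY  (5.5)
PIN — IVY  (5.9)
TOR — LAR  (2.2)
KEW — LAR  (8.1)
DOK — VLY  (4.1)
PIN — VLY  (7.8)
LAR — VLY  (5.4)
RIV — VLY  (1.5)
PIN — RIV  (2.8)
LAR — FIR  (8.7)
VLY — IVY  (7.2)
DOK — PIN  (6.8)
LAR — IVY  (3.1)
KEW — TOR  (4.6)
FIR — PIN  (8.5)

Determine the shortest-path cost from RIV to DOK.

$5.6

Compare a few routes:
RIV → IVY → DOK: 5.5+2.3 = 7.8
RIV → IVY → TOR → DOK: 5.5+0.6+2.3 = 8.4
RIV → VLY → DOK: 1.5+4.1 = 5.6
Cheapest is RIV → VLY → DOK at $5.6.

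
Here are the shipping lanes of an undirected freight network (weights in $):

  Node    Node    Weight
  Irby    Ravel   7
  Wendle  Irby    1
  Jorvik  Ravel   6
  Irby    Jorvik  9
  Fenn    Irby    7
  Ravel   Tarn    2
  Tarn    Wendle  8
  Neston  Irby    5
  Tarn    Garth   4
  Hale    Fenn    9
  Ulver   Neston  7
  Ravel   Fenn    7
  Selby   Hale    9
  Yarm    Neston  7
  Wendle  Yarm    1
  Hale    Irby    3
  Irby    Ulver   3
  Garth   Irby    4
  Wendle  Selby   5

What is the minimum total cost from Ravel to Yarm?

Running Dijkstra from Ravel:
Ravel: 0
Tarn: 2  (via Ravel)
Garth: 6  (via Tarn)
Jorvik: 6  (via Ravel)
Irby: 7  (via Ravel)
Fenn: 7  (via Ravel)
Wendle: 8  (via Irby)
Yarm: 9  (via Wendle)
Shortest route: Ravel → Irby → Wendle → Yarm = $9.

$9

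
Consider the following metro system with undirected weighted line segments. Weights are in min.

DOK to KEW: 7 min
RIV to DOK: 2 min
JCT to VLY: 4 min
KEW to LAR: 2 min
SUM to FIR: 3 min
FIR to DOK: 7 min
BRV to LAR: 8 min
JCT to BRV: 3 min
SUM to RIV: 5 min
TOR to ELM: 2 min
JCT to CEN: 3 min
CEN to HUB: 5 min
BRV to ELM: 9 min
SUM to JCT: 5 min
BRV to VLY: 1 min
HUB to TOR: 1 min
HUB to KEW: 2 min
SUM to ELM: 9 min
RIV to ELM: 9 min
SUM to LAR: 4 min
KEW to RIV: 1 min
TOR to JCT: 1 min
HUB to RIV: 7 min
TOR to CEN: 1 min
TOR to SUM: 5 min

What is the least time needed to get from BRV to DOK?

Settle nodes by increasing distance from BRV:
BRV: 0
VLY: 1  (via BRV)
JCT: 3  (via BRV)
TOR: 4  (via JCT)
HUB: 5  (via TOR)
CEN: 5  (via TOR)
ELM: 6  (via TOR)
KEW: 7  (via HUB)
LAR: 8  (via BRV)
RIV: 8  (via KEW)
SUM: 8  (via JCT)
DOK: 10  (via RIV)
Shortest route: BRV → JCT → TOR → HUB → KEW → RIV → DOK = 10 min.

10 min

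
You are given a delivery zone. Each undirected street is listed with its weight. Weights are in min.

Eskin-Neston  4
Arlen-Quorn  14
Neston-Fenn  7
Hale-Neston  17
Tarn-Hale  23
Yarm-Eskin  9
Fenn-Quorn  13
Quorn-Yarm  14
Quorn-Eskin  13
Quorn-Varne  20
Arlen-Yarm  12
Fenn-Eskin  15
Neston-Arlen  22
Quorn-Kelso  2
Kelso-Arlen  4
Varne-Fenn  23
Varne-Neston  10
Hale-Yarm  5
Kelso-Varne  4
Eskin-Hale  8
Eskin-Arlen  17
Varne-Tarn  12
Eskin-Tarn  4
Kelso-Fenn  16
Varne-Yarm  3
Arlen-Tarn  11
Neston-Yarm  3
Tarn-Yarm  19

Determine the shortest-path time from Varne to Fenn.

Running Dijkstra from Varne:
Varne: 0
Yarm: 3  (via Varne)
Kelso: 4  (via Varne)
Quorn: 6  (via Kelso)
Neston: 6  (via Yarm)
Hale: 8  (via Yarm)
Arlen: 8  (via Kelso)
Eskin: 10  (via Neston)
Tarn: 12  (via Varne)
Fenn: 13  (via Neston)
Shortest route: Varne → Yarm → Neston → Fenn = 13 min.

13 min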